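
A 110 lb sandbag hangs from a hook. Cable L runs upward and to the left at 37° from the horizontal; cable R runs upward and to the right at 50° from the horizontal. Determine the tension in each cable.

ΣF_x = 0: −T_L·cos37° + T_R·cos50° = 0 → T_R = 1.24246·T_L.
ΣF_y = 0: T_L·sin37° + T_R·sin50° = 110.
Substitute: T_L·(0.601815 + 1.24246·0.766044) = 110 → T_L = 70.8036 ≈ 70.80 lb.
Then T_R = 1.24246 × 70.8036 = 87.97 lb.

T_L = 70.80 lb, T_R = 87.97 lb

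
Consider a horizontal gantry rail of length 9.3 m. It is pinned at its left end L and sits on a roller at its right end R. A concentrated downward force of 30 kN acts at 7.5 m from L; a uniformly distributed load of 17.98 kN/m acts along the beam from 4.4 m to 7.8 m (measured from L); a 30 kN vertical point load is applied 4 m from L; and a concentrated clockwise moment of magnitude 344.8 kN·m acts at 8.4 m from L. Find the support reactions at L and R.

L_x = 0, L_y = 6.863 kN, R_y = 114.3 kN

Resultant of the distributed load: 17.98 × 3.4 = 61.132 kN at 6.1 m from L.
ΣM about L: R_y·9.3 − 30·7.5 − (17.98·3.4)·6.1 − 30·4 − 344.8 = 0 → R_y = 1062.7052/9.3 = 114.269 ≈ 114.3 kN.
ΣF_y = 0: L_y + 114.269 − 30 − 17.98·3.4 − 30 = 0 → L_y = 6.863 kN.
ΣF_x = 0: no horizontal applied forces, so L_x = 0.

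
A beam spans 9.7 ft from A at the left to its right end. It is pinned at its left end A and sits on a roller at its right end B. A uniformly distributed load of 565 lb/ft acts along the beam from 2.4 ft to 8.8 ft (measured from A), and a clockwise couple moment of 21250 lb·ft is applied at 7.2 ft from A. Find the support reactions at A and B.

A_x = 0, A_y = -662.3 lb, B_y = 4278 lb

Resultant of the distributed load: 565 × 6.4 = 3616 lb at 5.6 ft from A.
Taking moments about A: B_y·9.7 − (565·6.4)·5.6 − 21250 = 0 → B_y = 41499.6/9.7 = 4278.31 ≈ 4278 lb.
ΣF_y = 0: A_y + 4278.31 − 565·6.4 = 0 → A_y = -662.3 lb.
ΣF_x = 0: no horizontal applied forces, so A_x = 0.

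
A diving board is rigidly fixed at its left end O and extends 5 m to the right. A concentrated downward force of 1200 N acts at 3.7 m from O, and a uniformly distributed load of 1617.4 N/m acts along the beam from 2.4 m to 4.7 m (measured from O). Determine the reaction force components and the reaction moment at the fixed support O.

O_x = 0, O_y = 4920 N, M_O = 17650 N·m

Resultant of the distributed load: 1617.4 × 2.3 = 3720.02 N at 3.55 m from O.
ΣF_x = 0: O_x = 0.
ΣF_y = 0: O_y − 1200 − 1617.4·2.3 = 0 → O_y = 4920 N.
ΣM about O: M_O − 1200·3.7 − (1617.4·2.3)·3.55 = 0 → M_O = 17650 N·m.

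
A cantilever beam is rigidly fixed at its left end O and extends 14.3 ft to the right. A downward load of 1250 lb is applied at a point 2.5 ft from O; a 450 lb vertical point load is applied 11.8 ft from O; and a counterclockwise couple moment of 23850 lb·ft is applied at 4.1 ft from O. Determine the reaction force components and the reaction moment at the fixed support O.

O_x = 0, O_y = 1700 lb, M_O = -15420 lb·ft

ΣF_x = 0: O_x = 0.
ΣF_y = 0: O_y − 1250 − 450 = 0 → O_y = 1700 lb.
ΣM about O: M_O − 1250·2.5 − 450·11.8 + 23850 = 0 → M_O = -15420 lb·ft.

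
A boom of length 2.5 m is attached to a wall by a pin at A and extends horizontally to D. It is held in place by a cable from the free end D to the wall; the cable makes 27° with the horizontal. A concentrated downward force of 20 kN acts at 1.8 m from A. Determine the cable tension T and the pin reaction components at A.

ΣM about A: T·sin27°·2.5 − 20·1.8 = 0 → T = 36/(2.5·0.45399) = 31.7188 ≈ 31.72 kN.
ΣF_x = 0: A_x − T·cos27° = 0 → A_x = 31.7188 × 0.891007 = 28.26 kN.
ΣF_y = 0: A_y + T·sin27° − 20 = 0 → A_y = 20 − 31.7188 × 0.45399 = 5.600 kN.

T = 31.72 kN, A_x = 28.26 kN, A_y = 5.600 kN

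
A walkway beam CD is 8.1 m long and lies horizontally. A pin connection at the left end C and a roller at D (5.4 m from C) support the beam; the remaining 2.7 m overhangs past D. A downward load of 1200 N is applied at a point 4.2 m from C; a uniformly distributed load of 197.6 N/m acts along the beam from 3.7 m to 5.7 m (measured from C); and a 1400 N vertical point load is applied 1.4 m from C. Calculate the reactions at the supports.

C_x = 0, C_y = 1355 N, D_y = 1640 N

Resultant of the distributed load: 197.6 × 2 = 395.2 N at 4.7 m from C.
ΣM about C: D_y·5.4 − 1200·4.2 − (197.6·2)·4.7 − 1400·1.4 = 0 → D_y = 8857.44/5.4 = 1640.27 ≈ 1640 N.
ΣF_y = 0: C_y + 1640.27 − 1200 − 197.6·2 − 1400 = 0 → C_y = 1355 N.
ΣF_x = 0: no horizontal applied forces, so C_x = 0.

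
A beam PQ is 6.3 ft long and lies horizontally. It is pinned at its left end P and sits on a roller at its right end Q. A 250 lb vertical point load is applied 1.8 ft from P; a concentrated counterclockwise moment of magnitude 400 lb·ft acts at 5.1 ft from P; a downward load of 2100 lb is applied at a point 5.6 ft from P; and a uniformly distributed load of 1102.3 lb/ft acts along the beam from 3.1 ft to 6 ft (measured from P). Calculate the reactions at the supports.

Resultant of the distributed load: 1102.3 × 2.9 = 3196.67 lb at 4.55 ft from P.
Moments about P: Q_y·6.3 − 250·1.8 + 400 − 2100·5.6 − (1102.3·2.9)·4.55 = 0 → Q_y = 26354.8485/6.3 = 4183.31 ≈ 4183 lb.
ΣF_y = 0: P_y + 4183.31 − 250 − 2100 − 1102.3·2.9 = 0 → P_y = 1363 lb.
ΣF_x = 0: no horizontal applied forces, so P_x = 0.

P_x = 0, P_y = 1363 lb, Q_y = 4183 lb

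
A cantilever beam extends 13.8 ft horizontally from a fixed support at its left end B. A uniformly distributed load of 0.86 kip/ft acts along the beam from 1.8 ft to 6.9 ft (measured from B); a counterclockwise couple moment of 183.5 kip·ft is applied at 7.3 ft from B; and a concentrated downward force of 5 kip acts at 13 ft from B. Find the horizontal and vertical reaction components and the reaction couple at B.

B_x = 0, B_y = 9.386 kip, M_B = -99.42 kip·ft

Resultant of the distributed load: 0.86 × 5.1 = 4.386 kip at 4.35 ft from B.
ΣF_x = 0: B_x = 0.
ΣF_y = 0: B_y − 0.86·5.1 − 5 = 0 → B_y = 9.386 kip.
ΣM about B: M_B − (0.86·5.1)·4.35 + 183.5 − 5·13 = 0 → M_B = -99.42 kip·ft.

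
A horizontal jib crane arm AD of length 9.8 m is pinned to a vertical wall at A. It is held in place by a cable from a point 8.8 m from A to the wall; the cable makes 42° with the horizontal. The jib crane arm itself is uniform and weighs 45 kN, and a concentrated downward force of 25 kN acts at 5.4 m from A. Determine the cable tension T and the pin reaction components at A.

T = 60.37 kN, A_x = 44.87 kN, A_y = 29.60 kN

ΣM about A: T·sin42°·8.8 − 45·4.9 − 25·5.4 = 0 → T = 355.5/(8.8·0.669131) = 60.3734 ≈ 60.37 kN.
ΣF_x = 0: A_x − T·cos42° = 0 → A_x = 60.3734 × 0.743145 = 44.87 kN.
ΣF_y = 0: A_y + T·sin42° − 45 − 25 = 0 → A_y = 70 − 60.3734 × 0.669131 = 29.60 kN.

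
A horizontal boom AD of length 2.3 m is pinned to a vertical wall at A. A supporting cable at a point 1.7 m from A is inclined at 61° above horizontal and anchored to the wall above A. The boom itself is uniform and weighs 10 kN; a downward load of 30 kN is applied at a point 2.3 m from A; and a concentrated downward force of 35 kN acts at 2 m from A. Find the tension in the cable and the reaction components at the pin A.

ΣM about A: T·sin61°·1.7 − 10·1.15 − 30·2.3 − 35·2 = 0 → T = 150.5/(1.7·0.87462) = 101.22 ≈ 101.2 kN.
ΣF_x = 0: A_x − T·cos61° = 0 → A_x = 101.22 × 0.48481 = 49.07 kN.
ΣF_y = 0: A_y + T·sin61° − 10 − 30 − 35 = 0 → A_y = 75 − 101.22 × 0.87462 = -13.53 kN.

T = 101.2 kN, A_x = 49.07 kN, A_y = -13.53 kN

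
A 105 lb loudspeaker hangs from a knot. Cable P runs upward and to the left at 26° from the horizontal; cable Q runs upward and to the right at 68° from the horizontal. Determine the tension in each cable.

ΣF_x = 0: −T_P·cos26° + T_Q·cos68° = 0 → T_Q = 2.3993·T_P.
ΣF_y = 0: T_P·sin26° + T_Q·sin68° = 105.
Substitute: T_P·(0.438371 + 2.3993·0.927184) = 105 → T_P = 39.4298 ≈ 39.43 lb.
Then T_Q = 2.3993 × 39.4298 = 94.60 lb.

T_P = 39.43 lb, T_Q = 94.60 lb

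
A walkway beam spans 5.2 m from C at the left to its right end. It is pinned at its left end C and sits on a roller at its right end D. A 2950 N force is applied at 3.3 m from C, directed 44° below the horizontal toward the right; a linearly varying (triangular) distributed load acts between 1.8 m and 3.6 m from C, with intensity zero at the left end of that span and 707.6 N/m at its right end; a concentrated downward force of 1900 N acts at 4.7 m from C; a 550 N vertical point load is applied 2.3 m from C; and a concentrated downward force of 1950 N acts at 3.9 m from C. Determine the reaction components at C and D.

Resultant of the triangular load: ½ × 707.6 × 1.8 = 636.84 N, acting at 3 m from C (one-third of the span from the peak).
Taking moments about C: D_y·5.2 − 2950·sin44°·3.3 − (½·707.6·1.8)·3 − 1900·4.7 − 550·2.3 − 1950·3.9 = 0 → D_y = 26473/5.2 = 5090.96 ≈ 5091 N.
ΣF_y = 0: C_y + 5090.96 − 2950·sin44° − ½·707.6·1.8 − 1900 − 550 − 1950 = 0 → C_y = 1995 N.
ΣF_x = 0: C_x + 2950·cos44° = 0 → C_x = -2122 N.

C_x = -2122 N, C_y = 1995 N, D_y = 5091 N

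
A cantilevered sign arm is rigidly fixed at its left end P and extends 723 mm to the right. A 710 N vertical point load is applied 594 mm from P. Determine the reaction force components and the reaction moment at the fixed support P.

P_x = 0, P_y = 710.0 N, M_P = 421700 N·mm

ΣF_x = 0: P_x = 0.
ΣF_y = 0: P_y − 710 = 0 → P_y = 710.0 N.
ΣM about P: M_P − 710·594 = 0 → M_P = 421700 N·mm.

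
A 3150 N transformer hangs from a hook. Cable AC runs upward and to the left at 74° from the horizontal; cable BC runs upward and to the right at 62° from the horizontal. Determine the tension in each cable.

T_AC = 2129 N, T_BC = 1250 N

ΣF_x = 0: −T_AC·cos74° + T_BC·cos62° = 0 → T_BC = 0.587123·T_AC.
ΣF_y = 0: T_AC·sin74° + T_BC·sin62° = 3150.
Substitute: T_AC·(0.961262 + 0.587123·0.882948) = 3150 → T_AC = 2128.87 ≈ 2129 N.
Then T_BC = 0.587123 × 2128.87 = 1250 N.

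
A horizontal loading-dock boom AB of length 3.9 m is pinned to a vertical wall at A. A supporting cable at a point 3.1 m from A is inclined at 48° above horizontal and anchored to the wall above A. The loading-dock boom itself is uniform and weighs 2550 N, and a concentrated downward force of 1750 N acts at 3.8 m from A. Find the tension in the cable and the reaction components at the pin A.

ΣM about A: T·sin48°·3.1 − 2550·1.95 − 1750·3.8 = 0 → T = 11622.5/(3.1·0.743145) = 5045.04 ≈ 5045 N.
ΣF_x = 0: A_x − T·cos48° = 0 → A_x = 5045.04 × 0.669131 = 3376 N.
ΣF_y = 0: A_y + T·sin48° − 2550 − 1750 = 0 → A_y = 4300 − 5045.04 × 0.743145 = 550.8 N.

T = 5045 N, A_x = 3376 N, A_y = 550.8 N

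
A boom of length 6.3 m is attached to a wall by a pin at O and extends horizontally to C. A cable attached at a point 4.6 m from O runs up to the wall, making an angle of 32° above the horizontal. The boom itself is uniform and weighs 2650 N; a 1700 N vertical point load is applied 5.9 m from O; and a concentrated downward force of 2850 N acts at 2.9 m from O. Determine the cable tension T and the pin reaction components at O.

T = 10930 N, O_x = 9269 N, O_y = 1408 N

ΣM about O: T·sin32°·4.6 − 2650·3.15 − 1700·5.9 − 2850·2.9 = 0 → T = 26642.5/(4.6·0.529919) = 10929.7 ≈ 10930 N.
ΣF_x = 0: O_x − T·cos32° = 0 → O_x = 10929.7 × 0.848048 = 9269 N.
ΣF_y = 0: O_y + T·sin32° − 2650 − 1700 − 2850 = 0 → O_y = 7200 − 10929.7 × 0.529919 = 1408 N.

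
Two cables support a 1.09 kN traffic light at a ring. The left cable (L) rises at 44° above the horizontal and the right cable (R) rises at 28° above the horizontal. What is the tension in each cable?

ΣF_x = 0: −T_L·cos44° + T_R·cos28° = 0 → T_R = 0.814703·T_L.
ΣF_y = 0: T_L·sin44° + T_R·sin28° = 1.09.
Substitute: T_L·(0.694658 + 0.814703·0.469472) = 1.09 → T_L = 1.01194 ≈ 1.012 kN.
Then T_R = 0.814703 × 1.01194 = 0.8244 kN.

T_L = 1.012 kN, T_R = 0.8244 kN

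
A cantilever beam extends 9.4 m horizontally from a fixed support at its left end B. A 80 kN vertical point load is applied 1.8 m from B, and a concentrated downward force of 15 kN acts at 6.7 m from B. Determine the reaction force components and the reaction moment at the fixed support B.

B_x = 0, B_y = 95.00 kN, M_B = 244.5 kN·m

ΣF_x = 0: B_x = 0.
ΣF_y = 0: B_y − 80 − 15 = 0 → B_y = 95.00 kN.
ΣM about B: M_B − 80·1.8 − 15·6.7 = 0 → M_B = 244.5 kN·m.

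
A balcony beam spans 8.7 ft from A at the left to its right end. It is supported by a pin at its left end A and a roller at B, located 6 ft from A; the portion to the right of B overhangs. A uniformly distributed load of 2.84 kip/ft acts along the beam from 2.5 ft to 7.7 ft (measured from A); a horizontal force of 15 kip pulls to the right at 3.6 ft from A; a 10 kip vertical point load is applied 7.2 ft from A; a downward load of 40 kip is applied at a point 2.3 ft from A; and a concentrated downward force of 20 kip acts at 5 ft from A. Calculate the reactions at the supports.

Resultant of the distributed load: 2.84 × 5.2 = 14.768 kip at 5.1 ft from A.
Moments about A: B_y·6 − (2.84·5.2)·5.1 − 10·7.2 − 40·2.3 − 20·5 = 0 → B_y = 339.3168/6 = 56.5528 ≈ 56.55 kip.
ΣF_y = 0: A_y + 56.5528 − 2.84·5.2 − 10 − 40 − 20 = 0 → A_y = 28.22 kip.
ΣF_x = 0: A_x + 15 = 0 → A_x = -15.00 kip.

A_x = -15.00 kip, A_y = 28.22 kip, B_y = 56.55 kip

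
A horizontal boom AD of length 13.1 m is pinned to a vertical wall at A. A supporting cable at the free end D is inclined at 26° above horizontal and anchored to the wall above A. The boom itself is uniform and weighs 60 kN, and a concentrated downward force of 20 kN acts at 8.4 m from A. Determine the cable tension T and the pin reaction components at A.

T = 97.69 kN, A_x = 87.80 kN, A_y = 37.18 kN

ΣM about A: T·sin26°·13.1 − 60·6.55 − 20·8.4 = 0 → T = 561/(13.1·0.438371) = 97.6899 ≈ 97.69 kN.
ΣF_x = 0: A_x − T·cos26° = 0 → A_x = 97.6899 × 0.898794 = 87.80 kN.
ΣF_y = 0: A_y + T·sin26° − 60 − 20 = 0 → A_y = 80 − 97.6899 × 0.438371 = 37.18 kN.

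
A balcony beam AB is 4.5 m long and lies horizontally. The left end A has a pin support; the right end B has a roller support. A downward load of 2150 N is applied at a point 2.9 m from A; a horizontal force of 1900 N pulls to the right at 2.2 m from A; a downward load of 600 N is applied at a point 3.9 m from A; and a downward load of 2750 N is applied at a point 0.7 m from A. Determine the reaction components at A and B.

Moments about A: B_y·4.5 − 2150·2.9 − 600·3.9 − 2750·0.7 = 0 → B_y = 10500/4.5 = 2333.33 ≈ 2333 N.
ΣF_y = 0: A_y + 2333.33 − 2150 − 600 − 2750 = 0 → A_y = 3167 N.
ΣF_x = 0: A_x + 1900 = 0 → A_x = -1900 N.

A_x = -1900 N, A_y = 3167 N, B_y = 2333 N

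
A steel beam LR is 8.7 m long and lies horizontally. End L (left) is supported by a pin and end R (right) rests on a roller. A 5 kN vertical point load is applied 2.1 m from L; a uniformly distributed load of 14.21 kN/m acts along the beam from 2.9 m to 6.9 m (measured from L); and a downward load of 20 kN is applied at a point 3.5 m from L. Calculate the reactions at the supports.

Resultant of the distributed load: 14.21 × 4 = 56.84 kN at 4.9 m from L.
ΣM about L: R_y·8.7 − 5·2.1 − (14.21·4)·4.9 − 20·3.5 = 0 → R_y = 359.016/8.7 = 41.2662 ≈ 41.27 kN.
ΣF_y = 0: L_y + 41.2662 − 5 − 14.21·4 − 20 = 0 → L_y = 40.57 kN.
ΣF_x = 0: no horizontal applied forces, so L_x = 0.

L_x = 0, L_y = 40.57 kN, R_y = 41.27 kN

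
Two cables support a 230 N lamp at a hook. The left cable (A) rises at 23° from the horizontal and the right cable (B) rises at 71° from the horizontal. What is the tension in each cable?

ΣF_x = 0: −T_A·cos23° + T_B·cos71° = 0 → T_B = 2.82738·T_A.
ΣF_y = 0: T_A·sin23° + T_B·sin71° = 230.
Substitute: T_A·(0.390731 + 2.82738·0.945519) = 230 → T_A = 75.0635 ≈ 75.06 N.
Then T_B = 2.82738 × 75.0635 = 212.2 N.

T_A = 75.06 N, T_B = 212.2 N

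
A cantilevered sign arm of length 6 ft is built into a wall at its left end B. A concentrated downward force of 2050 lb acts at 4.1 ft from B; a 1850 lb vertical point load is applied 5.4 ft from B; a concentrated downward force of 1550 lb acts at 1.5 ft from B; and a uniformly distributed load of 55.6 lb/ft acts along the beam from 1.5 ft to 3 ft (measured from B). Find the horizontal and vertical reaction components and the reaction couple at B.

B_x = 0, B_y = 5533 lb, M_B = 20910 lb·ft

Resultant of the distributed load: 55.6 × 1.5 = 83.4 lb at 2.25 ft from B.
ΣF_x = 0: B_x = 0.
ΣF_y = 0: B_y − 2050 − 1850 − 1550 − 55.6·1.5 = 0 → B_y = 5533 lb.
ΣM about B: M_B − 2050·4.1 − 1850·5.4 − 1550·1.5 − (55.6·1.5)·2.25 = 0 → M_B = 20910 lb·ft.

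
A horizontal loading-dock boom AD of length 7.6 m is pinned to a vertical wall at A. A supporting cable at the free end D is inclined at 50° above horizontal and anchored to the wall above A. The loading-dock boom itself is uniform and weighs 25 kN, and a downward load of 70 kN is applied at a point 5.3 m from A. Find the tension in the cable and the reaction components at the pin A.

ΣM about A: T·sin50°·7.6 − 25·3.8 − 70·5.3 = 0 → T = 466/(7.6·0.766044) = 80.0421 ≈ 80.04 kN.
ΣF_x = 0: A_x − T·cos50° = 0 → A_x = 80.0421 × 0.642788 = 51.45 kN.
ΣF_y = 0: A_y + T·sin50° − 25 − 70 = 0 → A_y = 95 − 80.0421 × 0.766044 = 33.68 kN.

T = 80.04 kN, A_x = 51.45 kN, A_y = 33.68 kN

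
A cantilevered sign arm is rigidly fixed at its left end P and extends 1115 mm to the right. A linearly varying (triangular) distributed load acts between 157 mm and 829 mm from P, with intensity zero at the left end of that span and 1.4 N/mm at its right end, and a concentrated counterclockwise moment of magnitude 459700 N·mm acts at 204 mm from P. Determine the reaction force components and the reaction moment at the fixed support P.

Resultant of the triangular load: ½ × 1.4 × 672 = 470.4 N, acting at 605 mm from P (one-third of the span from the peak).
ΣF_x = 0: P_x = 0.
ΣF_y = 0: P_y − ½·1.4·672 = 0 → P_y = 470.4 N.
ΣM about P: M_P − (½·1.4·672)·605 + 459700 = 0 → M_P = -175100 N·mm.

P_x = 0, P_y = 470.4 N, M_P = -175100 N·mm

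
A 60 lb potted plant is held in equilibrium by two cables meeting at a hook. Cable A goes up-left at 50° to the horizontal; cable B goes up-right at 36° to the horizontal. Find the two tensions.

T_A = 48.66 lb, T_B = 38.66 lb

ΣF_x = 0: −T_A·cos50° + T_B·cos36° = 0 → T_B = 0.794529·T_A.
ΣF_y = 0: T_A·sin50° + T_B·sin36° = 60.
Substitute: T_A·(0.766044 + 0.794529·0.587785) = 60 → T_A = 48.6596 ≈ 48.66 lb.
Then T_B = 0.794529 × 48.6596 = 38.66 lb.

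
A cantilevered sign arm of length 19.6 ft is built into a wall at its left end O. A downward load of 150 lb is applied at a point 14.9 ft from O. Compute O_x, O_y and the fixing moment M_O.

O_x = 0, O_y = 150.0 lb, M_O = 2235 lb·ft

ΣF_x = 0: O_x = 0.
ΣF_y = 0: O_y − 150 = 0 → O_y = 150.0 lb.
ΣM about O: M_O − 150·14.9 = 0 → M_O = 2235 lb·ft.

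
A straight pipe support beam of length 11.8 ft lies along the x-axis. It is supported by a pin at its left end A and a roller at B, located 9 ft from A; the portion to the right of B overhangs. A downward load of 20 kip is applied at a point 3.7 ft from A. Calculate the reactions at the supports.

Moments about A: B_y·9 − 20·3.7 = 0 → B_y = 74/9 = 8.22222 ≈ 8.222 kip.
ΣF_y = 0: A_y + 8.22222 − 20 = 0 → A_y = 11.78 kip.
ΣF_x = 0: no horizontal applied forces, so A_x = 0.

A_x = 0, A_y = 11.78 kip, B_y = 8.222 kip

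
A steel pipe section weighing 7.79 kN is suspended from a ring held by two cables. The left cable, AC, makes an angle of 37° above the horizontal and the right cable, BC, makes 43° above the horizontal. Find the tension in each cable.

ΣF_x = 0: −T_AC·cos37° + T_BC·cos43° = 0 → T_BC = 1.092·T_AC.
ΣF_y = 0: T_AC·sin37° + T_BC·sin43° = 7.79.
Substitute: T_AC·(0.601815 + 1.092·0.681998) = 7.79 → T_AC = 5.78513 ≈ 5.785 kN.
Then T_BC = 1.092 × 5.78513 = 6.317 kN.

T_AC = 5.785 kN, T_BC = 6.317 kN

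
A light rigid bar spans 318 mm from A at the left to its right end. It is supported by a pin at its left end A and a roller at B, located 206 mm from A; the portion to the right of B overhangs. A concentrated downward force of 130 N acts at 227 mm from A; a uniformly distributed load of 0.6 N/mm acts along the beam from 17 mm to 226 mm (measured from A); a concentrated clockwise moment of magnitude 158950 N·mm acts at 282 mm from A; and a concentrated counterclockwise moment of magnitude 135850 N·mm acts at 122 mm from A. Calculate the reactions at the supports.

A_x = 0, A_y = -73.95 N, B_y = 329.4 N

Resultant of the distributed load: 0.6 × 209 = 125.4 N at 121.5 mm from A.
Taking moments about A: B_y·206 − 130·227 − (0.6·209)·121.5 − 158950 + 135850 = 0 → B_y = 67846.1/206 = 329.35 ≈ 329.4 N.
ΣF_y = 0: A_y + 329.35 − 130 − 0.6·209 = 0 → A_y = -73.95 N.
ΣF_x = 0: no horizontal applied forces, so A_x = 0.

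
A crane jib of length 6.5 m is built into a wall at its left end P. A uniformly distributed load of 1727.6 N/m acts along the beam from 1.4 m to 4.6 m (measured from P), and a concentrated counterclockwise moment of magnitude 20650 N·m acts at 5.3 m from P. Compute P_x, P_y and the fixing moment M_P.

P_x = 0, P_y = 5528 N, M_P = -4065 N·m

Resultant of the distributed load: 1727.6 × 3.2 = 5528.32 N at 3 m from P.
ΣF_x = 0: P_x = 0.
ΣF_y = 0: P_y − 1727.6·3.2 = 0 → P_y = 5528 N.
ΣM about P: M_P − (1727.6·3.2)·3 + 20650 = 0 → M_P = -4065 N·m.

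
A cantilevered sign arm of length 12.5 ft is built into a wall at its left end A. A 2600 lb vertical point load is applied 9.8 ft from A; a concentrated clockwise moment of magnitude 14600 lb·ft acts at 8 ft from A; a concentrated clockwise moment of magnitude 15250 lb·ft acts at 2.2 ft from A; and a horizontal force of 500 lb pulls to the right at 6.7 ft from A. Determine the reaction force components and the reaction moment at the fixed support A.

A_x = -500.0 lb, A_y = 2600 lb, M_A = 55330 lb·ft

ΣF_x = 0: A_x + 500 = 0 → A_x = -500.0 lb.
ΣF_y = 0: A_y − 2600 = 0 → A_y = 2600 lb.
ΣM about A: M_A − 2600·9.8 − 14600 − 15250 = 0 → M_A = 55330 lb·ft.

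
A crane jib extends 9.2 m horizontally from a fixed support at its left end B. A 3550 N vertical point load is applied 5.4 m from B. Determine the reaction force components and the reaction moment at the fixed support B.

ΣF_x = 0: B_x = 0.
ΣF_y = 0: B_y − 3550 = 0 → B_y = 3550 N.
ΣM about B: M_B − 3550·5.4 = 0 → M_B = 19170 N·m.

B_x = 0, B_y = 3550 N, M_B = 19170 N·m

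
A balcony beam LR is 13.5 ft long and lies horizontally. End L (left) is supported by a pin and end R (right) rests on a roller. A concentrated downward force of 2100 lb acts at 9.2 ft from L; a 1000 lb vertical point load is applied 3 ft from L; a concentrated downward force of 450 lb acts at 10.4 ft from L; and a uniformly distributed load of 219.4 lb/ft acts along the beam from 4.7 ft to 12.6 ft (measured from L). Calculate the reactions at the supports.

Resultant of the distributed load: 219.4 × 7.9 = 1733.26 lb at 8.65 ft from L.
Moments about L: R_y·13.5 − 2100·9.2 − 1000·3 − 450·10.4 − (219.4·7.9)·8.65 = 0 → R_y = 41992.699/13.5 = 3110.57 ≈ 3111 lb.
ΣF_y = 0: L_y + 3110.57 − 2100 − 1000 − 450 − 219.4·7.9 = 0 → L_y = 2173 lb.
ΣF_x = 0: no horizontal applied forces, so L_x = 0.

L_x = 0, L_y = 2173 lb, R_y = 3111 lb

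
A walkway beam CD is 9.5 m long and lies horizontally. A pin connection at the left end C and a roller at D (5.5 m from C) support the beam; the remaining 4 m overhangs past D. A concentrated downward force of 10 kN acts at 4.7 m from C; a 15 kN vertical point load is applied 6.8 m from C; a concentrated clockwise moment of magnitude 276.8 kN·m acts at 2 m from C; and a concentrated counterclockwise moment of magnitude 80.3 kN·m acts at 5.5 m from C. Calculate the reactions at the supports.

C_x = 0, C_y = -37.82 kN, D_y = 62.82 kN

ΣM about C: D_y·5.5 − 10·4.7 − 15·6.8 − 276.8 + 80.3 = 0 → D_y = 345.5/5.5 = 62.8182 ≈ 62.82 kN.
ΣF_y = 0: C_y + 62.8182 − 10 − 15 = 0 → C_y = -37.82 kN.
ΣF_x = 0: no horizontal applied forces, so C_x = 0.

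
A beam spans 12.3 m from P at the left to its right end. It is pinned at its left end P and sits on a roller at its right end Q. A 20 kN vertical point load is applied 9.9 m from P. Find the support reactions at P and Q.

P_x = 0, P_y = 3.902 kN, Q_y = 16.10 kN

Moments about P: Q_y·12.3 − 20·9.9 = 0 → Q_y = 198/12.3 = 16.0976 ≈ 16.10 kN.
ΣF_y = 0: P_y + 16.0976 − 20 = 0 → P_y = 3.902 kN.
ΣF_x = 0: no horizontal applied forces, so P_x = 0.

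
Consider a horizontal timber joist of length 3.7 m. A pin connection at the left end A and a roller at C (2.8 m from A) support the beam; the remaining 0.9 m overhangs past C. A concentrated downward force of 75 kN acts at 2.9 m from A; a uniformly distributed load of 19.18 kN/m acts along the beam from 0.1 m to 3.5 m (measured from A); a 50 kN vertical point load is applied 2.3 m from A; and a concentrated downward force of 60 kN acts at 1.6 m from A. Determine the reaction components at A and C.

A_x = 0, A_y = 55.25 kN, C_y = 195.0 kN

Resultant of the distributed load: 19.18 × 3.4 = 65.212 kN at 1.8 m from A.
Taking moments about A: C_y·2.8 − 75·2.9 − (19.18·3.4)·1.8 − 50·2.3 − 60·1.6 = 0 → C_y = 545.8816/2.8 = 194.958 ≈ 195.0 kN.
ΣF_y = 0: A_y + 194.958 − 75 − 19.18·3.4 − 50 − 60 = 0 → A_y = 55.25 kN.
ΣF_x = 0: no horizontal applied forces, so A_x = 0.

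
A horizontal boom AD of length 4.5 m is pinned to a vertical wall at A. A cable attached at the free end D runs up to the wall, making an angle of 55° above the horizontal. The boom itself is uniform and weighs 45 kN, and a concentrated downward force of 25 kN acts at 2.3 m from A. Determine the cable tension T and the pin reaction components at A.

T = 43.07 kN, A_x = 24.70 kN, A_y = 34.72 kN

ΣM about A: T·sin55°·4.5 − 45·2.25 − 25·2.3 = 0 → T = 158.75/(4.5·0.819152) = 43.0662 ≈ 43.07 kN.
ΣF_x = 0: A_x − T·cos55° = 0 → A_x = 43.0662 × 0.573576 = 24.70 kN.
ΣF_y = 0: A_y + T·sin55° − 45 − 25 = 0 → A_y = 70 − 43.0662 × 0.819152 = 34.72 kN.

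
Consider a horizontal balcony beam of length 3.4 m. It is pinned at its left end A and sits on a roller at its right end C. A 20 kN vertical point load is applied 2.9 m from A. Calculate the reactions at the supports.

A_x = 0, A_y = 2.941 kN, C_y = 17.06 kN

Moments about A: C_y·3.4 − 20·2.9 = 0 → C_y = 58/3.4 = 17.0588 ≈ 17.06 kN.
ΣF_y = 0: A_y + 17.0588 − 20 = 0 → A_y = 2.941 kN.
ΣF_x = 0: no horizontal applied forces, so A_x = 0.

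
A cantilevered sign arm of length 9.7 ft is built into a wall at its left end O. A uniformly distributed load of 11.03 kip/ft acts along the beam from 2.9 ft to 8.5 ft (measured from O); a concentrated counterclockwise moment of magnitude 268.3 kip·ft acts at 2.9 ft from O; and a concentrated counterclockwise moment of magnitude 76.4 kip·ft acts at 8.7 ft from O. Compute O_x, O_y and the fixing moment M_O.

Resultant of the distributed load: 11.03 × 5.6 = 61.768 kip at 5.7 ft from O.
ΣF_x = 0: O_x = 0.
ΣF_y = 0: O_y − 11.03·5.6 = 0 → O_y = 61.77 kip.
ΣM about O: M_O − (11.03·5.6)·5.7 + 268.3 + 76.4 = 0 → M_O = 7.378 kip·ft.

O_x = 0, O_y = 61.77 kip, M_O = 7.378 kip·ft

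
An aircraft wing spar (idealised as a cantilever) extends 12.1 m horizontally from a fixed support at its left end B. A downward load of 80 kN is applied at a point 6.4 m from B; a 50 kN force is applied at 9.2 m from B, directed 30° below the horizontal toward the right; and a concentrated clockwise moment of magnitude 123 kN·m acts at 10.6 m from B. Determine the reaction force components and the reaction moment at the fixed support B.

ΣF_x = 0: B_x + 50·cos30° = 0 → B_x = -43.30 kN.
ΣF_y = 0: B_y − 80 − 50·sin30° = 0 → B_y = 105.0 kN.
ΣM about B: M_B − 80·6.4 − 50·sin30°·9.2 − 123 = 0 → M_B = 865.0 kN·m.

B_x = -43.30 kN, B_y = 105.0 kN, M_B = 865.0 kN·m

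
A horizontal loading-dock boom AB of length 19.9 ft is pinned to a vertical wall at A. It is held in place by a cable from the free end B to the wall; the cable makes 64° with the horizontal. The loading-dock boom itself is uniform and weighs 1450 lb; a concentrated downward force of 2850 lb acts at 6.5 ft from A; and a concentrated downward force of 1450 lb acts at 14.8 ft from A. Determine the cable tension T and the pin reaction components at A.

T = 3042 lb, A_x = 1334 lb, A_y = 3016 lb

ΣM about A: T·sin64°·19.9 − 1450·9.95 − 2850·6.5 − 1450·14.8 = 0 → T = 54412.5/(19.9·0.898794) = 3042.18 ≈ 3042 lb.
ΣF_x = 0: A_x − T·cos64° = 0 → A_x = 3042.18 × 0.438371 = 1334 lb.
ΣF_y = 0: A_y + T·sin64° − 1450 − 2850 − 1450 = 0 → A_y = 5750 − 3042.18 × 0.898794 = 3016 lb.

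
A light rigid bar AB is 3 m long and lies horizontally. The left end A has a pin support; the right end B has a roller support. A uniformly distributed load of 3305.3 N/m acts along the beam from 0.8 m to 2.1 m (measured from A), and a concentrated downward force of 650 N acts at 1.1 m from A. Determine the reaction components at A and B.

A_x = 0, A_y = 2632 N, B_y = 2315 N

Resultant of the distributed load: 3305.3 × 1.3 = 4296.89 N at 1.45 m from A.
Moments about A: B_y·3 − (3305.3·1.3)·1.45 − 650·1.1 = 0 → B_y = 6945.4905/3 = 2315.16 ≈ 2315 N.
ΣF_y = 0: A_y + 2315.16 − 3305.3·1.3 − 650 = 0 → A_y = 2632 N.
ΣF_x = 0: no horizontal applied forces, so A_x = 0.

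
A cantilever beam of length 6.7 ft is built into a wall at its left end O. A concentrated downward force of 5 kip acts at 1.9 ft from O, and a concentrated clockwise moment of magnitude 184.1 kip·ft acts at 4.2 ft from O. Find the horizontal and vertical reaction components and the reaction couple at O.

O_x = 0, O_y = 5.000 kip, M_O = 193.6 kip·ft

ΣF_x = 0: O_x = 0.
ΣF_y = 0: O_y − 5 = 0 → O_y = 5.000 kip.
ΣM about O: M_O − 5·1.9 − 184.1 = 0 → M_O = 193.6 kip·ft.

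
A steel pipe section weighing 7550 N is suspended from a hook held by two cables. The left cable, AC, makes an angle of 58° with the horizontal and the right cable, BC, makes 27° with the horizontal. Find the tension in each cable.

T_AC = 6753 N, T_BC = 4016 N

ΣF_x = 0: −T_AC·cos58° + T_BC·cos27° = 0 → T_BC = 0.594742·T_AC.
ΣF_y = 0: T_AC·sin58° + T_BC·sin27° = 7550.
Substitute: T_AC·(0.848048 + 0.594742·0.45399) = 7550 → T_AC = 6752.8 ≈ 6753 N.
Then T_BC = 0.594742 × 6752.8 = 4016 N.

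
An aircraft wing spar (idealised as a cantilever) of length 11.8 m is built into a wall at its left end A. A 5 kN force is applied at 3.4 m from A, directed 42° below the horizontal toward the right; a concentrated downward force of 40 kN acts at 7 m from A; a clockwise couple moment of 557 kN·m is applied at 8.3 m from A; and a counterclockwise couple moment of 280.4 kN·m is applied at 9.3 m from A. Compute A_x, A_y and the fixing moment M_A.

A_x = -3.716 kN, A_y = 43.35 kN, M_A = 568.0 kN·m

ΣF_x = 0: A_x + 5·cos42° = 0 → A_x = -3.716 kN.
ΣF_y = 0: A_y − 5·sin42° − 40 = 0 → A_y = 43.35 kN.
ΣM about A: M_A − 5·sin42°·3.4 − 40·7 − 557 + 280.4 = 0 → M_A = 568.0 kN·m.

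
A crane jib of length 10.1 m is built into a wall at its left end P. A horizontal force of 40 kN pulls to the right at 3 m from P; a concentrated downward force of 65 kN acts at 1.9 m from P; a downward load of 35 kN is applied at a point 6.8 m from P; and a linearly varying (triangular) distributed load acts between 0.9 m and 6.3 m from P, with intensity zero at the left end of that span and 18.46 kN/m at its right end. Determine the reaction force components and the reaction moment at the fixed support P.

P_x = -40.00 kN, P_y = 149.8 kN, M_P = 585.8 kN·m

Resultant of the triangular load: ½ × 18.46 × 5.4 = 49.842 kN, acting at 4.5 m from P (one-third of the span from the peak).
ΣF_x = 0: P_x + 40 = 0 → P_x = -40.00 kN.
ΣF_y = 0: P_y − 65 − 35 − ½·18.46·5.4 = 0 → P_y = 149.8 kN.
ΣM about P: M_P − 65·1.9 − 35·6.8 − (½·18.46·5.4)·4.5 = 0 → M_P = 585.8 kN·m.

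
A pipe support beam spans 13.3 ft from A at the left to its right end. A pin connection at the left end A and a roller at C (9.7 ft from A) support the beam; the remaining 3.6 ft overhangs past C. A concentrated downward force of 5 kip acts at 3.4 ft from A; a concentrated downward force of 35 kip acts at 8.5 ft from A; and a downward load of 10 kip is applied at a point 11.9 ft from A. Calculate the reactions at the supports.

A_x = 0, A_y = 5.309 kip, C_y = 44.69 kip

ΣM about A: C_y·9.7 − 5·3.4 − 35·8.5 − 10·11.9 = 0 → C_y = 433.5/9.7 = 44.6907 ≈ 44.69 kip.
ΣF_y = 0: A_y + 44.6907 − 5 − 35 − 10 = 0 → A_y = 5.309 kip.
ΣF_x = 0: no horizontal applied forces, so A_x = 0.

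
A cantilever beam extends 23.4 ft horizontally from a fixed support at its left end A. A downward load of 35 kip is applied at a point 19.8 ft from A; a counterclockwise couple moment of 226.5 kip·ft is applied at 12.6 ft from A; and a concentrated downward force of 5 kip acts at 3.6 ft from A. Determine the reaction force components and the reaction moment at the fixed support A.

A_x = 0, A_y = 40.00 kip, M_A = 484.5 kip·ft

ΣF_x = 0: A_x = 0.
ΣF_y = 0: A_y − 35 − 5 = 0 → A_y = 40.00 kip.
ΣM about A: M_A − 35·19.8 + 226.5 − 5·3.6 = 0 → M_A = 484.5 kip·ft.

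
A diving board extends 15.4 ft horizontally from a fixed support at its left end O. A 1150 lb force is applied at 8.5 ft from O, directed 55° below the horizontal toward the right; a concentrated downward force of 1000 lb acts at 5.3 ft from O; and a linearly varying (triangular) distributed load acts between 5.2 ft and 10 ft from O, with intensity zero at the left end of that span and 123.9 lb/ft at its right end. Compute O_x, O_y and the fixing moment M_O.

O_x = -659.6 lb, O_y = 2239 lb, M_O = 15810 lb·ft

Resultant of the triangular load: ½ × 123.9 × 4.8 = 297.36 lb, acting at 8.4 ft from O (one-third of the span from the peak).
ΣF_x = 0: O_x + 1150·cos55° = 0 → O_x = -659.6 lb.
ΣF_y = 0: O_y − 1150·sin55° − 1000 − ½·123.9·4.8 = 0 → O_y = 2239 lb.
ΣM about O: M_O − 1150·sin55°·8.5 − 1000·5.3 − (½·123.9·4.8)·8.4 = 0 → M_O = 15810 lb·ft.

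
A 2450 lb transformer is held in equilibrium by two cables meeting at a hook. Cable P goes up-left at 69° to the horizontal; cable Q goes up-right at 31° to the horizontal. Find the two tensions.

T_P = 2132 lb, T_Q = 891.5 lb

ΣF_x = 0: −T_P·cos69° + T_Q·cos31° = 0 → T_Q = 0.418084·T_P.
ΣF_y = 0: T_P·sin69° + T_Q·sin31° = 2450.
Substitute: T_P·(0.93358 + 0.418084·0.515038) = 2450 → T_P = 2132.46 ≈ 2132 lb.
Then T_Q = 0.418084 × 2132.46 = 891.5 lb.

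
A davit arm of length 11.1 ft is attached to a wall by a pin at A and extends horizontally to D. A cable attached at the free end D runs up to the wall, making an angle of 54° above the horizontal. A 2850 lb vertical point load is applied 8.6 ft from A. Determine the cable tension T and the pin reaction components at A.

ΣM about A: T·sin54°·11.1 − 2850·8.6 = 0 → T = 24510/(11.1·0.809017) = 2729.37 ≈ 2729 lb.
ΣF_x = 0: A_x − T·cos54° = 0 → A_x = 2729.37 × 0.587785 = 1604 lb.
ΣF_y = 0: A_y + T·sin54° − 2850 = 0 → A_y = 2850 − 2729.37 × 0.809017 = 641.9 lb.

T = 2729 lb, A_x = 1604 lb, A_y = 641.9 lb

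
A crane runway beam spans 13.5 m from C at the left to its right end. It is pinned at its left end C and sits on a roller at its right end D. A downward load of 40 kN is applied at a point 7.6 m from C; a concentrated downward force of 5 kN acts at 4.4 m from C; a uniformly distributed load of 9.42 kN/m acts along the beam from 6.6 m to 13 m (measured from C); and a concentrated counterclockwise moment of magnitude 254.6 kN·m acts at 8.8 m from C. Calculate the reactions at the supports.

Resultant of the distributed load: 9.42 × 6.4 = 60.288 kN at 9.8 m from C.
Moments about C: D_y·13.5 − 40·7.6 − 5·4.4 − (9.42·6.4)·9.8 + 254.6 = 0 → D_y = 662.2224/13.5 = 49.0535 ≈ 49.05 kN.
ΣF_y = 0: C_y + 49.0535 − 40 − 5 − 9.42·6.4 = 0 → C_y = 56.23 kN.
ΣF_x = 0: no horizontal applied forces, so C_x = 0.

C_x = 0, C_y = 56.23 kN, D_y = 49.05 kN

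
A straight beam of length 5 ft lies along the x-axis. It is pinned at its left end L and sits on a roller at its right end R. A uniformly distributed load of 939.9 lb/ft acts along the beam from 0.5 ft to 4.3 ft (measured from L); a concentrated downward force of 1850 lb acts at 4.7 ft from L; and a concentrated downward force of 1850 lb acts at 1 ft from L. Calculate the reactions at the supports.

Resultant of the distributed load: 939.9 × 3.8 = 3571.62 lb at 2.4 ft from L.
Taking moments about L: R_y·5 − (939.9·3.8)·2.4 − 1850·4.7 − 1850·1 = 0 → R_y = 19116.888/5 = 3823.38 ≈ 3823 lb.
ΣF_y = 0: L_y + 3823.38 − 939.9·3.8 − 1850 − 1850 = 0 → L_y = 3448 lb.
ΣF_x = 0: no horizontal applied forces, so L_x = 0.

L_x = 0, L_y = 3448 lb, R_y = 3823 lb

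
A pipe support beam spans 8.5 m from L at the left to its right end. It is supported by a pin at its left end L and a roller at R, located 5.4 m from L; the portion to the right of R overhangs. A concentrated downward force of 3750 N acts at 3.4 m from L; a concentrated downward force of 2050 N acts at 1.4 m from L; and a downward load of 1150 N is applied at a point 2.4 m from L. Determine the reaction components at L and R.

L_x = 0, L_y = 3546 N, R_y = 3404 N

Taking moments about L: R_y·5.4 − 3750·3.4 − 2050·1.4 − 1150·2.4 = 0 → R_y = 18380/5.4 = 3403.7 ≈ 3404 N.
ΣF_y = 0: L_y + 3403.7 − 3750 − 2050 − 1150 = 0 → L_y = 3546 N.
ΣF_x = 0: no horizontal applied forces, so L_x = 0.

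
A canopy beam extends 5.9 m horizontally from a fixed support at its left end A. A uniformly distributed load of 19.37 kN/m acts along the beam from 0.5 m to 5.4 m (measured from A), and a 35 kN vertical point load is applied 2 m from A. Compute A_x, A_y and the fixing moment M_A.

A_x = 0, A_y = 129.9 kN, M_A = 350.0 kN·m

Resultant of the distributed load: 19.37 × 4.9 = 94.913 kN at 2.95 m from A.
ΣF_x = 0: A_x = 0.
ΣF_y = 0: A_y − 19.37·4.9 − 35 = 0 → A_y = 129.9 kN.
ΣM about A: M_A − (19.37·4.9)·2.95 − 35·2 = 0 → M_A = 350.0 kN·m.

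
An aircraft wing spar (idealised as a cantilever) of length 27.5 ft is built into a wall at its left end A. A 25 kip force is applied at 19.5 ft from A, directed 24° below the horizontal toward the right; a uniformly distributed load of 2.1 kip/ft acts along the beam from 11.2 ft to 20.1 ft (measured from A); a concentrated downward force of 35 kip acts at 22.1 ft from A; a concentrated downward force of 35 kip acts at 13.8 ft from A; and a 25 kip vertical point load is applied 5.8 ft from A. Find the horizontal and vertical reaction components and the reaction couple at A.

A_x = -22.84 kip, A_y = 123.9 kip, M_A = 1892 kip·ft

Resultant of the distributed load: 2.1 × 8.9 = 18.69 kip at 15.65 ft from A.
ΣF_x = 0: A_x + 25·cos24° = 0 → A_x = -22.84 kip.
ΣF_y = 0: A_y − 25·sin24° − 2.1·8.9 − 35 − 35 − 25 = 0 → A_y = 123.9 kip.
ΣM about A: M_A − 25·sin24°·19.5 − (2.1·8.9)·15.65 − 35·22.1 − 35·13.8 − 25·5.8 = 0 → M_A = 1892 kip·ft.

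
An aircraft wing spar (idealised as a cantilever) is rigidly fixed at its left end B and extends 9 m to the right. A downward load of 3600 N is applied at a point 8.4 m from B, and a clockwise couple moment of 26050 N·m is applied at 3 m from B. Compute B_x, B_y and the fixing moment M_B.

B_x = 0, B_y = 3600 N, M_B = 56290 N·m

ΣF_x = 0: B_x = 0.
ΣF_y = 0: B_y − 3600 = 0 → B_y = 3600 N.
ΣM about B: M_B − 3600·8.4 − 26050 = 0 → M_B = 56290 N·m.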